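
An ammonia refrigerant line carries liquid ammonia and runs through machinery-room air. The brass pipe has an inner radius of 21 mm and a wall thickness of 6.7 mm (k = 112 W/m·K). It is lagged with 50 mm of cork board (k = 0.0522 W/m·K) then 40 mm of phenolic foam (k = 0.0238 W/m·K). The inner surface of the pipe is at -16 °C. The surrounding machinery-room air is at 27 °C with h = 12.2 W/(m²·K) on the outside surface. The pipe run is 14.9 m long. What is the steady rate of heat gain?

Q ≈ 106 W

Cylindrical conduction, so R = ln(r₂/r₁)/(2πkL) per layer, in series:
R_brass pipe wall = ln(27.7/21)/(2π×112×14.9) = 2.641×10^-5 K/W
R_cork board = ln(77.7/27.7)/(2π×0.0522×14.9) = 0.2111 K/W
R_phenolic foam = ln(117.7/77.7)/(2π×0.0238×14.9) = 0.1864 K/W
R_outer film = 1/(h_o·2πr_oL) = 1/(12.2×2π×0.1177×14.9) = 0.007439 K/W
R_total = 0.4049 K/W
Q = ΔT/R_total = 43/0.4049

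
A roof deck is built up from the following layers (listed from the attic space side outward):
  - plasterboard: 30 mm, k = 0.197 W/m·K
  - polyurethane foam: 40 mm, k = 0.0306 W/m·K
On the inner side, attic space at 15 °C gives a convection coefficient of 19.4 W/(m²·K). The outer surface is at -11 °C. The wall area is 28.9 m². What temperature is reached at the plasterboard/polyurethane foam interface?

Thermal resistances in series:
R_inner film = 1/(h_i·A) = 1/(19.4×28.9) = 0.001784 K/W
R_plasterboard = L/(kA) = 0.03/(0.197×28.9) = 0.005269 K/W
R_polyurethane foam = L/(kA) = 0.04/(0.0306×28.9) = 0.04523 K/W
R_total = 0.05228 K/W;  Q = ΔT/R_total = 26/0.05228 = 497.3 W
T_interface = T_inner − Q·ΣR(inner→interface) = 15 − 497×0.007053

T ≈ 11.5 °C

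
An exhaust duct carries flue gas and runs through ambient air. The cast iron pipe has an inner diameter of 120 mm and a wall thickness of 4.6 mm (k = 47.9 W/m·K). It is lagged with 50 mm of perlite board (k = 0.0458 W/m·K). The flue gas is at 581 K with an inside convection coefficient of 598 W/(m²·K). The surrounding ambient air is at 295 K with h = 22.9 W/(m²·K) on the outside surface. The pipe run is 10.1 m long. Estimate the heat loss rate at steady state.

Q ≈ 1400 W

Cylindrical conduction, so R = ln(r₂/r₁)/(2πkL) per layer, in series:
R_inner film = 1/(h_i·2πr₁L) = 1/(598×2π×0.06×10.1) = 4.392×10^-4 K/W
R_cast iron pipe wall = ln(64.6/60)/(2π×47.9×10.1) = 2.43×10^-5 K/W
R_perlite board = ln(114.6/64.6)/(2π×0.0458×10.1) = 0.1972 K/W
R_outer film = 1/(h_o·2πr_oL) = 1/(22.9×2π×0.1146×10.1) = 0.006005 K/W
R_total = 0.2037 K/W
Q = ΔT/R_total = 286/0.2037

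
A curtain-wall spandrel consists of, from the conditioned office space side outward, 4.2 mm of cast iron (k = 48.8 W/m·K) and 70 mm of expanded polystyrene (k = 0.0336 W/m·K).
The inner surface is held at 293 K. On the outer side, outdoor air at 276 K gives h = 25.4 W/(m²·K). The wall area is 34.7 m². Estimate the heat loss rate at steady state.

Q ≈ 278 W

Treating each layer as a thermal resistance in series:
R_cast iron = L/(kA) = 0.0042/(48.8×34.7) = 2.48×10^-6 K/W
R_expanded polystyrene = L/(kA) = 0.07/(0.0336×34.7) = 0.06004 K/W
R_outer film = 1/(h_o·A) = 1/(25.4×34.7) = 0.001135 K/W
R_total = 0.06118 K/W
Q = ΔT / R_total = 17 / 0.06118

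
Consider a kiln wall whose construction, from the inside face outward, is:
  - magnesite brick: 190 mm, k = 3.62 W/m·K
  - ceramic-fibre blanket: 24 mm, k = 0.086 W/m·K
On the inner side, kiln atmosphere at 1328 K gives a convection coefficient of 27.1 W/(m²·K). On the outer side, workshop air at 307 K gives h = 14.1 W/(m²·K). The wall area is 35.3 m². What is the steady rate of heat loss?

Q ≈ 82000 W

Thermal resistances in series:
R_inner film = 1/(h_i·A) = 1/(27.1×35.3) = 0.001045 K/W
R_magnesite brick = L/(kA) = 0.19/(3.62×35.3) = 0.001487 K/W
R_ceramic-fibre blanket = L/(kA) = 0.024/(0.086×35.3) = 0.007906 K/W
R_outer film = 1/(h_o·A) = 1/(14.1×35.3) = 0.002009 K/W
R_total = 0.01245 K/W
Q = ΔT / R_total = 1021 / 0.01245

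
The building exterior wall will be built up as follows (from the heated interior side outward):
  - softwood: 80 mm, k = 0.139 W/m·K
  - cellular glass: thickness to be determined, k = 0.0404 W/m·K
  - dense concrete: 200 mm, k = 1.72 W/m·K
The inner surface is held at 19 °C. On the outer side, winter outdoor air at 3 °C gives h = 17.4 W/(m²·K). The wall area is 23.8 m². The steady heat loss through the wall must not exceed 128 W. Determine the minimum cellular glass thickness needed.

Model the wall as resistances in series:
R_softwood = L/(kA) = 0.08/(0.139×23.8) = 0.02418 K/W
R_dense concrete = L/(kA) = 0.2/(1.72×23.8) = 0.004886 K/W
R_outer film = 1/(h_o·A) = 1/(17.4×23.8) = 0.002415 K/W
Sum of the known resistances R_other = 0.03148 K/W
Required total resistance R_tot = ΔT/Q_allow = 16/128 = 0.125 K/W
R_cellular glass = R_tot − R_other = 0.09352 K/W
L = R·k·A = 0.09352×0.0404×23.8

L ≈ 89.9 mm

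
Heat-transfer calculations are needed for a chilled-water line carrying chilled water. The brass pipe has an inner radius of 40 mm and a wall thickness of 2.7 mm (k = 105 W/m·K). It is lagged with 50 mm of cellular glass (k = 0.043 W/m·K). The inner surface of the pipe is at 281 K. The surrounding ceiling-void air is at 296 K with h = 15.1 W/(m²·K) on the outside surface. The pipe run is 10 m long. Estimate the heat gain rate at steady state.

Q ≈ 50.3 W

Cylindrical conduction, so R = ln(r₂/r₁)/(2πkL) per layer, in series:
R_brass pipe wall = ln(42.7/40)/(2π×105×10) = 9.901×10^-6 K/W
R_cellular glass = ln(92.7/42.7)/(2π×0.043×10) = 0.2869 K/W
R_outer film = 1/(h_o·2πr_oL) = 1/(15.1×2π×0.0927×10) = 0.01137 K/W
R_total = 0.2983 K/W
Q = ΔT/R_total = 15/0.2983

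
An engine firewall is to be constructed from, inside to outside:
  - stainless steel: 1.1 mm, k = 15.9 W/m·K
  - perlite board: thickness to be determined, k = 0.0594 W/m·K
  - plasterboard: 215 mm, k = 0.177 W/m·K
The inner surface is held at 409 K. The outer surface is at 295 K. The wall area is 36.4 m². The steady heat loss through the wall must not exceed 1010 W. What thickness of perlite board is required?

L ≈ 172 mm

Using the resistance-network approach (series):
R_stainless steel = L/(kA) = 0.0011/(15.9×36.4) = 1.901×10^-6 K/W
R_plasterboard = L/(kA) = 0.215/(0.177×36.4) = 0.03337 K/W
Sum of the known resistances R_other = 0.03337 K/W
Required total resistance R_tot = ΔT/Q_allow = 114/1010 = 0.1129 K/W
R_perlite board = R_tot − R_other = 0.0795 K/W
L = R·k·A = 0.0795×0.0594×36.4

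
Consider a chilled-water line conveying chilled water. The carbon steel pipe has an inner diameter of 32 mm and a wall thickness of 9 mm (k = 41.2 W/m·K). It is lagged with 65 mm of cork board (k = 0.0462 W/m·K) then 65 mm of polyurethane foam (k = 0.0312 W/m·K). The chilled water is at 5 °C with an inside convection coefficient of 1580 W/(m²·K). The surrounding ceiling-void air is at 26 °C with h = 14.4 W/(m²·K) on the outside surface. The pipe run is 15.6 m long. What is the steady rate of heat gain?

Treating each annulus and film as a series resistance:
R_inner film = 1/(h_i·2πr₁L) = 1/(1580×2π×0.016×15.6) = 4.036×10^-4 K/W
R_carbon steel pipe wall = ln(25/16)/(2π×41.2×15.6) = 1.105×10^-4 K/W
R_cork board = ln(90/25)/(2π×0.0462×15.6) = 0.2829 K/W
R_polyurethane foam = ln(155/90)/(2π×0.0312×15.6) = 0.1778 K/W
R_outer film = 1/(h_o·2πr_oL) = 1/(14.4×2π×0.155×15.6) = 0.004571 K/W
R_total = 0.4657 K/W
Q = ΔT/R_total = 21/0.4657

Q ≈ 45.1 W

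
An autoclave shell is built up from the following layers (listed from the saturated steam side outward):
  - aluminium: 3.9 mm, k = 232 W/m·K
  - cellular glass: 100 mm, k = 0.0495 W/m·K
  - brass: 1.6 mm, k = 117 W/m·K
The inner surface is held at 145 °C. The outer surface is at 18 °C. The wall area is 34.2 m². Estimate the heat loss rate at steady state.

Model the wall as resistances in series:
R_aluminium = L/(kA) = 0.0039/(232×34.2) = 4.915×10^-7 K/W
R_cellular glass = L/(kA) = 0.1/(0.0495×34.2) = 0.05907 K/W
R_brass = L/(kA) = 0.0016/(117×34.2) = 3.999×10^-7 K/W
R_total = 0.05907 K/W
Q = ΔT / R_total = 127 / 0.05907

Q ≈ 2150 W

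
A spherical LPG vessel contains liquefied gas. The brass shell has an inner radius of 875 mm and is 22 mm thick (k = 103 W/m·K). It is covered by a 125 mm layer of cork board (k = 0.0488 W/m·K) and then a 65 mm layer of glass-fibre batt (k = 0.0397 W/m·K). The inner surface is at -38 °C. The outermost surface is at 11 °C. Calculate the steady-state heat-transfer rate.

Spherical conduction: R = (1/r_in − 1/r_out)/(4πk) per layer; series-sum.
R_brass shell = (1/0.875 − 1/0.897)/(4π×103) = 2.166×10^-5 K/W
R_cork board = (1/0.897 − 1/1.022)/(4π×0.0488) = 0.2223 K/W
R_glass-fibre batt = (1/1.022 − 1/1.087)/(4π×0.0397) = 0.1173 K/W
R_total = 0.3397 K/W
Q = ΔT/R_total = 49/0.3397

Q ≈ 144 W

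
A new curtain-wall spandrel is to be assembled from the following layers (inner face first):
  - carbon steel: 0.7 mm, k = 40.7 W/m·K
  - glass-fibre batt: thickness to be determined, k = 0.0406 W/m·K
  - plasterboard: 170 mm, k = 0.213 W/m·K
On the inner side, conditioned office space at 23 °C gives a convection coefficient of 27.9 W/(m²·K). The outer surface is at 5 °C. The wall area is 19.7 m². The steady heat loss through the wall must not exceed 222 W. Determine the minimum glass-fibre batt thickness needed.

Treating each layer as a thermal resistance in series:
R_inner film = 1/(h_i·A) = 1/(27.9×19.7) = 0.001819 K/W
R_carbon steel = L/(kA) = 0.0007/(40.7×19.7) = 8.73×10^-7 K/W
R_plasterboard = L/(kA) = 0.17/(0.213×19.7) = 0.04051 K/W
Sum of the known resistances R_other = 0.04233 K/W
Required total resistance R_tot = ΔT/Q_allow = 18/222 = 0.08108 K/W
R_glass-fibre batt = R_tot − R_other = 0.03875 K/W
L = R·k·A = 0.03875×0.0406×19.7

L ≈ 31 mm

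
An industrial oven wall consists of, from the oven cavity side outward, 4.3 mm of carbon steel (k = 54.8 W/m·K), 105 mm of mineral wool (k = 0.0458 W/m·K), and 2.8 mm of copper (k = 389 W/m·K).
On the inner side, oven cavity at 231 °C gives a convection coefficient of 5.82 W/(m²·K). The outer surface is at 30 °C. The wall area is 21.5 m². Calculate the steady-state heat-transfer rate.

Q ≈ 1750 W

Treating each layer as a thermal resistance in series:
R_inner film = 1/(h_i·A) = 1/(5.82×21.5) = 0.007992 K/W
R_carbon steel = L/(kA) = 0.0043/(54.8×21.5) = 3.65×10^-6 K/W
R_mineral wool = L/(kA) = 0.105/(0.0458×21.5) = 0.1066 K/W
R_copper = L/(kA) = 0.0028/(389×21.5) = 3.348×10^-7 K/W
R_total = 0.1146 K/W
Q = ΔT / R_total = 201 / 0.1146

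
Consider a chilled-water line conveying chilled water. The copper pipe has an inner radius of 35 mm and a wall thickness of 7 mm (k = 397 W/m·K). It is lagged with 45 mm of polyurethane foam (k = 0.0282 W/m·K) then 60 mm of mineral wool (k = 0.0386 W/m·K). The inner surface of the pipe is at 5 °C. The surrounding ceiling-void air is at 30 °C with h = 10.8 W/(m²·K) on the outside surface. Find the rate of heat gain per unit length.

q′ ≈ 3.92 W/m

Radial resistances (cylindrical: R_cond = ln(r_o/r_i)/(2πkL), R_conv = 1/(h·2πrL)):
R_copper pipe wall = ln(42/35)/(2π×397×1) = 7.309×10^-5 K/W
R_polyurethane foam = ln(87/42)/(2π×0.0282×1) = 4.11 K/W
R_mineral wool = ln(147/87)/(2π×0.0386×1) = 2.163 K/W
R_outer film = 1/(h_o·2πr_oL) = 1/(10.8×2π×0.147×1) = 0.1002 K/W
R_total = 6.373 K/W
Q = ΔT/R_total = 25/6.373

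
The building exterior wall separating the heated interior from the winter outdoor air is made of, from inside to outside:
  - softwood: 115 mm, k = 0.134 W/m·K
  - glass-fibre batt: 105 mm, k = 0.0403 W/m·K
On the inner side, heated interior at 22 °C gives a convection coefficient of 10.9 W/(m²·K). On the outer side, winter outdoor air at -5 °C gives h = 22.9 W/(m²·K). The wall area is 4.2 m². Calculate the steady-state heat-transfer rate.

Treating each layer as a thermal resistance in series:
R_inner film = 1/(h_i·A) = 1/(10.9×4.2) = 0.02184 K/W
R_softwood = L/(kA) = 0.115/(0.134×4.2) = 0.2043 K/W
R_glass-fibre batt = L/(kA) = 0.105/(0.0403×4.2) = 0.6203 K/W
R_outer film = 1/(h_o·A) = 1/(22.9×4.2) = 0.0104 K/W
R_total = 0.8569 K/W
Q = ΔT / R_total = 27 / 0.8569

Q ≈ 31.5 W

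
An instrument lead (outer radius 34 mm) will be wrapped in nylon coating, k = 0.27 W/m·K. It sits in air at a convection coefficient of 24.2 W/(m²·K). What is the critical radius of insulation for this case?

For a cylinder r_cr = k/h = 0.27/24.2
r_cr = 11.2 mm; since the bare radius (34 mm) is above r_cr, any added insulation will reduce heat loss.

r_cr ≈ 11.2 mm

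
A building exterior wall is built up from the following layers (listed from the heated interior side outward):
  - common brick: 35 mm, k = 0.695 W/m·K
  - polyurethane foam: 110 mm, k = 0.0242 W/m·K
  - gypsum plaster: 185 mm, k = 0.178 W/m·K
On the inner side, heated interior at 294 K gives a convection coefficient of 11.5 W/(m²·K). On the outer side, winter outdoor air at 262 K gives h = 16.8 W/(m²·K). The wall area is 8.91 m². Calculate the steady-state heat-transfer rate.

Q ≈ 49.3 W

Thermal resistances in series:
R_inner film = 1/(h_i·A) = 1/(11.5×8.91) = 0.009759 K/W
R_common brick = L/(kA) = 0.035/(0.695×8.91) = 0.005652 K/W
R_polyurethane foam = L/(kA) = 0.11/(0.0242×8.91) = 0.5102 K/W
R_gypsum plaster = L/(kA) = 0.185/(0.178×8.91) = 0.1166 K/W
R_outer film = 1/(h_o·A) = 1/(16.8×8.91) = 0.006681 K/W
R_total = 0.6489 K/W
Q = ΔT / R_total = 32 / 0.6489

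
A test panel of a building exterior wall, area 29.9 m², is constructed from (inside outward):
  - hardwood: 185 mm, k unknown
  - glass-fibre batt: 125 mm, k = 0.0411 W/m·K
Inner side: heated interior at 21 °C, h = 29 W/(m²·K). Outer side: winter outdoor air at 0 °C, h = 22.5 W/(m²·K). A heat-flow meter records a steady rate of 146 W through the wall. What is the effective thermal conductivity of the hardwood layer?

Series thermal resistances:
R_inner film = 1/(h_i·A) = 1/(29×29.9) = 0.001153 K/W
R_glass-fibre batt = L/(kA) = 0.125/(0.0411×29.9) = 0.1017 K/W
R_outer film = 1/(h_o·A) = 1/(22.5×29.9) = 0.001486 K/W
Sum of known resistances R_other = 0.1044 K/W
Total R = ΔT/Q = 21/146 = 0.1438 K/W
R_hardwood = R_total − R_other = 0.03948 K/W
k = L/(R·A) = 0.185/(0.03948×29.9)

k ≈ 0.157 W/(m·K)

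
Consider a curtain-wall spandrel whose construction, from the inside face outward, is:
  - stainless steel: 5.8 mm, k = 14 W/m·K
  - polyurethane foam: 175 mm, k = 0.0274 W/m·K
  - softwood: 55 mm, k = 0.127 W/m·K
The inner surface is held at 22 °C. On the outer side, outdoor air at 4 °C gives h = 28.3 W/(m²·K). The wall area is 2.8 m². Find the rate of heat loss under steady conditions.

Q ≈ 7.35 W

Model the wall as resistances in series:
R_stainless steel = L/(kA) = 0.0058/(14×2.8) = 1.48×10^-4 K/W
R_polyurethane foam = L/(kA) = 0.175/(0.0274×2.8) = 2.281 K/W
R_softwood = L/(kA) = 0.055/(0.127×2.8) = 0.1547 K/W
R_outer film = 1/(h_o·A) = 1/(28.3×2.8) = 0.01262 K/W
R_total = 2.448 K/W
Q = ΔT / R_total = 18 / 2.448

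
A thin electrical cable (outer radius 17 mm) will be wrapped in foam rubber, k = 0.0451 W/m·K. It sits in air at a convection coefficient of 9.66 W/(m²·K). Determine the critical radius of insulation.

For a cylinder r_cr = k/h = 0.0451/9.66
r_cr = 4.67 mm; since the bare radius (17 mm) is above r_cr, any added insulation will reduce heat loss.

r_cr ≈ 4.67 mm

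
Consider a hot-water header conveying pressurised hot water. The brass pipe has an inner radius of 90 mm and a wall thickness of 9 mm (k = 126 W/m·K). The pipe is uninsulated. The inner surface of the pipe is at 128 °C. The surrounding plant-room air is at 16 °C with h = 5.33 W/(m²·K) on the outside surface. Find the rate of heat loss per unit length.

q′ ≈ 371 W/m

For a radial system each layer contributes R = ln(r_out/r_in)/(2πkL); films add R = 1/(hA).
R_brass pipe wall = ln(99/90)/(2π×126×1) = 1.204×10^-4 K/W
R_outer film = 1/(h_o·2πr_oL) = 1/(5.33×2π×0.099×1) = 0.3016 K/W
R_total = 0.3017 K/W
Q = ΔT/R_total = 112/0.3017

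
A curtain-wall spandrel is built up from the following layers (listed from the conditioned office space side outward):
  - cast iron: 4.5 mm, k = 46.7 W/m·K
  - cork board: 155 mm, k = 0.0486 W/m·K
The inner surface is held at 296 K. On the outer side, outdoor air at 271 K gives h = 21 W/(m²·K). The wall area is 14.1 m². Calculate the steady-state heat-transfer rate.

Series thermal resistances:
R_cast iron = L/(kA) = 0.0045/(46.7×14.1) = 6.834×10^-6 K/W
R_cork board = L/(kA) = 0.155/(0.0486×14.1) = 0.2262 K/W
R_outer film = 1/(h_o·A) = 1/(21×14.1) = 0.003377 K/W
R_total = 0.2296 K/W
Q = ΔT / R_total = 25 / 0.2296

Q ≈ 109 W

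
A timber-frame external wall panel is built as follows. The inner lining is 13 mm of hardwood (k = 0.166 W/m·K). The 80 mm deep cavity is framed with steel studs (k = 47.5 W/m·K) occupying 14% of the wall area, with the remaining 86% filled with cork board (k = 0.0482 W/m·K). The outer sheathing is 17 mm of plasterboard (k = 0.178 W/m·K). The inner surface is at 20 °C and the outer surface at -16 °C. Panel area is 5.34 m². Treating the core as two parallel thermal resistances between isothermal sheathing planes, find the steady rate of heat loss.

Q ≈ 1030 W

Sheathing layers in series; stud and cavity paths in parallel between them.
R_inner = 0.013/(0.166×5.34) = 0.01467 K/W
R_stud  = 0.08/(47.5×0.14×5.34) = 0.002253 K/W
R_cav   = 0.08/(0.0482×0.86×5.34) = 0.3614 K/W
1/R_core = 1/R_stud + 1/R_cav → R_core = 0.002239 K/W
R_outer = 0.017/(0.178×5.34) = 0.01788 K/W
R_total = 0.03479 K/W
Q = ΔT/R_total = 36/0.03479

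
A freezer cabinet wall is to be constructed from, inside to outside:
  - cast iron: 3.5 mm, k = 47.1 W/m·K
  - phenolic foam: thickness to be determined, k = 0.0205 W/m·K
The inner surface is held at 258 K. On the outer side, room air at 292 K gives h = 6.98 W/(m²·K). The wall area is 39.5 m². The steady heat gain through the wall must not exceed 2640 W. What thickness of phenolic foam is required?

L ≈ 7.49 mm

Using the resistance-network approach (series):
R_cast iron = L/(kA) = 0.0035/(47.1×39.5) = 1.881×10^-6 K/W
R_outer film = 1/(h_o·A) = 1/(6.98×39.5) = 0.003627 K/W
Sum of the known resistances R_other = 0.003629 K/W
Required total resistance R_tot = ΔT/Q_allow = 34/2640 = 0.01288 K/W
R_phenolic foam = R_tot − R_other = 0.00925 K/W
L = R·k·A = 0.00925×0.0205×39.5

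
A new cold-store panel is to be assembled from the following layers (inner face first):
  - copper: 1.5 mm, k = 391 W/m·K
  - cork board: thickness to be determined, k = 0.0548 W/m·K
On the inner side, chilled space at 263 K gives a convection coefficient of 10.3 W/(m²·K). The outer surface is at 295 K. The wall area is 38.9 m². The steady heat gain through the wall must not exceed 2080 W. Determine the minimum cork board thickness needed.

L ≈ 27.5 mm

Series thermal resistances:
R_inner film = 1/(h_i·A) = 1/(10.3×38.9) = 0.002496 K/W
R_copper = L/(kA) = 0.0015/(391×38.9) = 9.862×10^-8 K/W
Sum of the known resistances R_other = 0.002496 K/W
Required total resistance R_tot = ΔT/Q_allow = 32/2080 = 0.01538 K/W
R_cork board = R_tot − R_other = 0.01289 K/W
L = R·k·A = 0.01289×0.0548×38.9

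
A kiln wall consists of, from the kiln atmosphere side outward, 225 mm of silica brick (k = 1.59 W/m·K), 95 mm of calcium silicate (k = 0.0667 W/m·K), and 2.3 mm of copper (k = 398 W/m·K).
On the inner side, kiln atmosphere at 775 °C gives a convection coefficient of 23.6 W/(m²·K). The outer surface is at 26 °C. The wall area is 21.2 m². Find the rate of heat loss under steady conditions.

Q ≈ 9870 W

Thermal resistances in series:
R_inner film = 1/(h_i·A) = 1/(23.6×21.2) = 0.001999 K/W
R_silica brick = L/(kA) = 0.225/(1.59×21.2) = 0.006675 K/W
R_calcium silicate = L/(kA) = 0.095/(0.0667×21.2) = 0.06718 K/W
R_copper = L/(kA) = 0.0023/(398×21.2) = 2.726×10^-7 K/W
R_total = 0.07586 K/W
Q = ΔT / R_total = 749 / 0.07586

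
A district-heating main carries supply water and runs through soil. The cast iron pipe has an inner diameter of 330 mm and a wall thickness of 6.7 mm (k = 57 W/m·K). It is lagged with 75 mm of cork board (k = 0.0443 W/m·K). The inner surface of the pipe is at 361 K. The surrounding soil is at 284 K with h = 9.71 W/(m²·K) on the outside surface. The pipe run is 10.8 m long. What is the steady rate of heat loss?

For a radial system each layer contributes R = ln(r_out/r_in)/(2πkL); films add R = 1/(hA).
R_cast iron pipe wall = ln(171.7/165)/(2π×57×10.8) = 1.029×10^-5 K/W
R_cork board = ln(246.7/171.7)/(2π×0.0443×10.8) = 0.1206 K/W
R_outer film = 1/(h_o·2πr_oL) = 1/(9.71×2π×0.2467×10.8) = 0.006152 K/W
R_total = 0.1267 K/W
Q = ΔT/R_total = 77/0.1267

Q ≈ 608 W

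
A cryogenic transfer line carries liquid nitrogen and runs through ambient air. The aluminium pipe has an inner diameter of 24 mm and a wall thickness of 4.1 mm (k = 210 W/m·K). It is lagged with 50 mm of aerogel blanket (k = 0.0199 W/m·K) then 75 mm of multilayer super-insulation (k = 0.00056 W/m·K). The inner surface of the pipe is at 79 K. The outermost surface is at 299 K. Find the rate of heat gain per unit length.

q′ ≈ 0.97 W/m

For a radial system each layer contributes R = ln(r_out/r_in)/(2πkL); films add R = 1/(hA).
R_aluminium pipe wall = ln(16.1/12)/(2π×210×1) = 2.228×10^-4 K/W
R_aerogel blanket = ln(66.1/16.1)/(2π×0.0199×1) = 11.3 K/W
R_multilayer super-insulation = ln(141.1/66.1)/(2π×0.00056×1) = 215.5 K/W
R_total = 226.8 K/W
Q = ΔT/R_total = 220/226.8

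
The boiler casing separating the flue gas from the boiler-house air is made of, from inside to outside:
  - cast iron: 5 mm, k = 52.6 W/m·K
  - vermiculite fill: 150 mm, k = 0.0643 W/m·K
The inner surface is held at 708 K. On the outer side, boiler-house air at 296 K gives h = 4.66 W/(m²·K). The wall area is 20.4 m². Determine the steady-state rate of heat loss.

Treating each layer as a thermal resistance in series:
R_cast iron = L/(kA) = 0.005/(52.6×20.4) = 4.66×10^-6 K/W
R_vermiculite fill = L/(kA) = 0.15/(0.0643×20.4) = 0.1144 K/W
R_outer film = 1/(h_o·A) = 1/(4.66×20.4) = 0.01052 K/W
R_total = 0.1249 K/W
Q = ΔT / R_total = 412 / 0.1249

Q ≈ 3300 W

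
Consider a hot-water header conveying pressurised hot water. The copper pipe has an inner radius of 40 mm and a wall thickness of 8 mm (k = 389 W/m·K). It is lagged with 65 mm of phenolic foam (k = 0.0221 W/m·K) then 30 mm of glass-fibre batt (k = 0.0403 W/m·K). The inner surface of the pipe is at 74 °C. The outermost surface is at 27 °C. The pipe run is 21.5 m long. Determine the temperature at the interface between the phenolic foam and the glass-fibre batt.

Per-layer cylindrical resistances, series-summed:
R_copper pipe wall = ln(48/40)/(2π×389×21.5) = 3.47×10^-6 K/W
R_phenolic foam = ln(113/48)/(2π×0.0221×21.5) = 0.2868 K/W
R_glass-fibre batt = ln(143/113)/(2π×0.0403×21.5) = 0.04325 K/W
R_total = 0.33 K/W
Q = ΔT/R_total = 47/0.33
Q = 142 W
T_interface = T_inner − Q·ΣR(inner→interface) = 74 − 142×0.2868

T ≈ 33.2 °C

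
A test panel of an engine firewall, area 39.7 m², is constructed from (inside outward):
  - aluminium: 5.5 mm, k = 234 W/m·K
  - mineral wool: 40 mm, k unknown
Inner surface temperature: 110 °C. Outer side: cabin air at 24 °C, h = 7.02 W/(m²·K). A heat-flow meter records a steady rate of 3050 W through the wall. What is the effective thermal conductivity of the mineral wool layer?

Thermal resistances in series:
R_aluminium = L/(kA) = 0.0055/(234×39.7) = 5.92×10^-7 K/W
R_outer film = 1/(h_o·A) = 1/(7.02×39.7) = 0.003588 K/W
Sum of known resistances R_other = 0.003589 K/W
Total R = ΔT/Q = 86/3050 = 0.0282 K/W
R_mineral wool = R_total − R_other = 0.02461 K/W
k = L/(R·A) = 0.04/(0.02461×39.7)

k ≈ 0.0409 W/(m·K)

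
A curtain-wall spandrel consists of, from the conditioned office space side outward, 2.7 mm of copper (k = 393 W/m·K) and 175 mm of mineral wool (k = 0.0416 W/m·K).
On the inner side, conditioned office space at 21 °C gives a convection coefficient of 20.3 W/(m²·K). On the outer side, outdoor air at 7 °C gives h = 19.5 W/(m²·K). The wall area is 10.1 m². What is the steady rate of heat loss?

Q ≈ 32.8 W

Series thermal resistances:
R_inner film = 1/(h_i·A) = 1/(20.3×10.1) = 0.004877 K/W
R_copper = L/(kA) = 0.0027/(393×10.1) = 6.802×10^-7 K/W
R_mineral wool = L/(kA) = 0.175/(0.0416×10.1) = 0.4165 K/W
R_outer film = 1/(h_o·A) = 1/(19.5×10.1) = 0.005077 K/W
R_total = 0.4265 K/W
Q = ΔT / R_total = 14 / 0.4265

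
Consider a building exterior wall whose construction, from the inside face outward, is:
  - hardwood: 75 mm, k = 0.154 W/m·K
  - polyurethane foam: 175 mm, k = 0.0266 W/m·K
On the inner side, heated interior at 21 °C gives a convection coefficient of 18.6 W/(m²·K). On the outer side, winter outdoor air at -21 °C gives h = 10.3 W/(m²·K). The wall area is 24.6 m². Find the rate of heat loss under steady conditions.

Q ≈ 143 W

Thermal resistances in series:
R_inner film = 1/(h_i·A) = 1/(18.6×24.6) = 0.002186 K/W
R_hardwood = L/(kA) = 0.075/(0.154×24.6) = 0.0198 K/W
R_polyurethane foam = L/(kA) = 0.175/(0.0266×24.6) = 0.2674 K/W
R_outer film = 1/(h_o·A) = 1/(10.3×24.6) = 0.003947 K/W
R_total = 0.2934 K/W
Q = ΔT / R_total = 42 / 0.2934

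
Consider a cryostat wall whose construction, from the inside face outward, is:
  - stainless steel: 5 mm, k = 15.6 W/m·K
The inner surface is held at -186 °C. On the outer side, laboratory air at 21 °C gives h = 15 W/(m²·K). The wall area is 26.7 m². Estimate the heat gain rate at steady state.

Series thermal resistances:
R_stainless steel = L/(kA) = 0.005/(15.6×26.7) = 1.2×10^-5 K/W
R_outer film = 1/(h_o·A) = 1/(15×26.7) = 0.002497 K/W
R_total = 0.002509 K/W
Q = ΔT / R_total = 207 / 0.002509

Q ≈ 82500 W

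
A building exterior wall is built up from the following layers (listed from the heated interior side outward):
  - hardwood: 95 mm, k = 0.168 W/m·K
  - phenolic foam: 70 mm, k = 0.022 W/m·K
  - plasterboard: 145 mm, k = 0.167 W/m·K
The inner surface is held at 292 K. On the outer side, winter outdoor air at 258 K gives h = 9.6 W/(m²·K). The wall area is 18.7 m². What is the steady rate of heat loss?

Model the wall as resistances in series:
R_hardwood = L/(kA) = 0.095/(0.168×18.7) = 0.03024 K/W
R_phenolic foam = L/(kA) = 0.07/(0.022×18.7) = 0.1702 K/W
R_plasterboard = L/(kA) = 0.145/(0.167×18.7) = 0.04643 K/W
R_outer film = 1/(h_o·A) = 1/(9.6×18.7) = 0.00557 K/W
R_total = 0.2524 K/W
Q = ΔT / R_total = 34 / 0.2524

Q ≈ 135 W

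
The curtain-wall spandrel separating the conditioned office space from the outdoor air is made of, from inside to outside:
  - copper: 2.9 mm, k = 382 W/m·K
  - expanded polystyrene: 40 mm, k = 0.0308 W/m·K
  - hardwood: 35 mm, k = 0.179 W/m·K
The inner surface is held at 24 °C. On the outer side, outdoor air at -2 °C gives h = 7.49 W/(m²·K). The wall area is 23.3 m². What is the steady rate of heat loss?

Q ≈ 372 W

Thermal resistances in series:
R_copper = L/(kA) = 0.0029/(382×23.3) = 3.258×10^-7 K/W
R_expanded polystyrene = L/(kA) = 0.04/(0.0308×23.3) = 0.05574 K/W
R_hardwood = L/(kA) = 0.035/(0.179×23.3) = 0.008392 K/W
R_outer film = 1/(h_o·A) = 1/(7.49×23.3) = 0.00573 K/W
R_total = 0.06986 K/W
Q = ΔT / R_total = 26 / 0.06986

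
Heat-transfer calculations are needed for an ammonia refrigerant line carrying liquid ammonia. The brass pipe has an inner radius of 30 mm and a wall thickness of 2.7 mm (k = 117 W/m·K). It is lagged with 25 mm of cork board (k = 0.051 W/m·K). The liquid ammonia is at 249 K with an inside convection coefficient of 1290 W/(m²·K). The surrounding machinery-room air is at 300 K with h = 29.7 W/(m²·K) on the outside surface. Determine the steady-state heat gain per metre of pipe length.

For a radial system each layer contributes R = ln(r_out/r_in)/(2πkL); films add R = 1/(hA).
R_inner film = 1/(h_i·2πr₁L) = 1/(1290×2π×0.03×1) = 0.004113 K/W
R_brass pipe wall = ln(32.7/30)/(2π×117×1) = 1.172×10^-4 K/W
R_cork board = ln(57.7/32.7)/(2π×0.051×1) = 1.772 K/W
R_outer film = 1/(h_o·2πr_oL) = 1/(29.7×2π×0.0577×1) = 0.09287 K/W
R_total = 1.869 K/W
Q = ΔT/R_total = 51/1.869

q′ ≈ 27.3 W/m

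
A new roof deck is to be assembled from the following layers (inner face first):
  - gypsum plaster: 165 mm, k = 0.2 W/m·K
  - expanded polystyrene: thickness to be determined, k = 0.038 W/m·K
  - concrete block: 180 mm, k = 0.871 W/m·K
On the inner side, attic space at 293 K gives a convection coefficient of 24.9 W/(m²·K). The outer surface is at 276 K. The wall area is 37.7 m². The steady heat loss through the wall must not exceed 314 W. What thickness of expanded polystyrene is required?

L ≈ 36.8 mm

Using the resistance-network approach (series):
R_inner film = 1/(h_i·A) = 1/(24.9×37.7) = 0.001065 K/W
R_gypsum plaster = L/(kA) = 0.165/(0.2×37.7) = 0.02188 K/W
R_concrete block = L/(kA) = 0.18/(0.871×37.7) = 0.005482 K/W
Sum of the known resistances R_other = 0.02843 K/W
Required total resistance R_tot = ΔT/Q_allow = 17/314 = 0.05414 K/W
R_expanded polystyrene = R_tot − R_other = 0.02571 K/W
L = R·k·A = 0.02571×0.038×37.7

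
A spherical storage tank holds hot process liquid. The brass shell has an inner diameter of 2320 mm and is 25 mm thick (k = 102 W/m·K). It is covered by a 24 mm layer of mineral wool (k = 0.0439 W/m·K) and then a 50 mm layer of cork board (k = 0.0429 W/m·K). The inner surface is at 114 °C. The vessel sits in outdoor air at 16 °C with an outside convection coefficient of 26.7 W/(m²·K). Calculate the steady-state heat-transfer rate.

Q ≈ 1050 W

Radial (spherical) resistances in series:
R_brass shell = (1/1.16 − 1/1.185)/(4π×102) = 1.419×10^-5 K/W
R_mineral wool = (1/1.185 − 1/1.209)/(4π×0.0439) = 0.03037 K/W
R_cork board = (1/1.209 − 1/1.259)/(4π×0.0429) = 0.06093 K/W
R_outer film = 1/(h·4πr_o²) = 1/(26.7×4π×1.259²) = 0.00188 K/W
R_total = 0.09319 K/W
Q = ΔT/R_total = 98/0.09319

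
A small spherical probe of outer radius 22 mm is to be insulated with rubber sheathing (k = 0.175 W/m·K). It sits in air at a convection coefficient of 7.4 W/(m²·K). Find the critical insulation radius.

For a sphere r_cr = 2k/h = 2×0.175/7.4
r_cr = 47.3 mm; since the bare radius (22 mm) is below r_cr, adding a thin layer of insulation will *increase* heat loss.

r_cr ≈ 47.3 mm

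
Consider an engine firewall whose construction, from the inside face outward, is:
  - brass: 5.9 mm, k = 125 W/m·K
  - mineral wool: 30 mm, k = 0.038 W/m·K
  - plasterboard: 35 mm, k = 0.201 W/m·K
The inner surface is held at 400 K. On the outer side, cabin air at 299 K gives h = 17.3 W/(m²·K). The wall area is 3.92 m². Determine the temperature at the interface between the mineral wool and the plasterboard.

Treating each layer as a thermal resistance in series:
R_brass = L/(kA) = 0.0059/(125×3.92) = 1.204×10^-5 K/W
R_mineral wool = L/(kA) = 0.03/(0.038×3.92) = 0.2014 K/W
R_plasterboard = L/(kA) = 0.035/(0.201×3.92) = 0.04442 K/W
R_outer film = 1/(h_o·A) = 1/(17.3×3.92) = 0.01475 K/W
R_total = 0.2606 K/W;  Q = ΔT/R_total = 101/0.2606 = 387.6 W
T_interface = T_inner − Q·ΣR(inner→interface) = 400 − 388×0.2014

T ≈ 322 K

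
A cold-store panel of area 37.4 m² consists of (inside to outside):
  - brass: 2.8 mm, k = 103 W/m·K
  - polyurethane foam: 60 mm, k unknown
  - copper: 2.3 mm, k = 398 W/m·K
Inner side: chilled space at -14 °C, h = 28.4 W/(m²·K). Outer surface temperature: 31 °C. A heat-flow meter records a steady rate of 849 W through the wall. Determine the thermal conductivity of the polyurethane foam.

k ≈ 0.0308 W/(m·K)

Model the wall as resistances in series:
R_inner film = 1/(h_i·A) = 1/(28.4×37.4) = 9.415×10^-4 K/W
R_brass = L/(kA) = 0.0028/(103×37.4) = 7.269×10^-7 K/W
R_copper = L/(kA) = 0.0023/(398×37.4) = 1.545×10^-7 K/W
Sum of known resistances R_other = 9.424×10^-4 K/W
Total R = ΔT/Q = 45/849 = 0.053 K/W
R_polyurethane foam = R_total − R_other = 0.05206 K/W
k = L/(R·A) = 0.06/(0.05206×37.4)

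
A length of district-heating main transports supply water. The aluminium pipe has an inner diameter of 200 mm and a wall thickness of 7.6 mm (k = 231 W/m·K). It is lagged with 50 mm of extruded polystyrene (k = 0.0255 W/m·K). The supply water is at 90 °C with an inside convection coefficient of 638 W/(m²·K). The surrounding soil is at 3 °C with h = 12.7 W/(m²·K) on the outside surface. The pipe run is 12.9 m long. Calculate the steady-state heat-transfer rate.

Treating each annulus and film as a series resistance:
R_inner film = 1/(h_i·2πr₁L) = 1/(638×2π×0.1×12.9) = 1.934×10^-4 K/W
R_aluminium pipe wall = ln(107.6/100)/(2π×231×12.9) = 3.912×10^-6 K/W
R_extruded polystyrene = ln(157.6/107.6)/(2π×0.0255×12.9) = 0.1846 K/W
R_outer film = 1/(h_o·2πr_oL) = 1/(12.7×2π×0.1576×12.9) = 0.006164 K/W
R_total = 0.191 K/W
Q = ΔT/R_total = 87/0.191

Q ≈ 455 W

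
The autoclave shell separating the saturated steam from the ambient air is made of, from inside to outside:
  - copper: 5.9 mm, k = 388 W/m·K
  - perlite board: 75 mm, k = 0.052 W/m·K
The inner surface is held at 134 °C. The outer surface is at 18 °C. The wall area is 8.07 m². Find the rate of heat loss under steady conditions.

Thermal resistances in series:
R_copper = L/(kA) = 0.0059/(388×8.07) = 1.884×10^-6 K/W
R_perlite board = L/(kA) = 0.075/(0.052×8.07) = 0.1787 K/W
R_total = 0.1787 K/W
Q = ΔT / R_total = 116 / 0.1787

Q ≈ 649 W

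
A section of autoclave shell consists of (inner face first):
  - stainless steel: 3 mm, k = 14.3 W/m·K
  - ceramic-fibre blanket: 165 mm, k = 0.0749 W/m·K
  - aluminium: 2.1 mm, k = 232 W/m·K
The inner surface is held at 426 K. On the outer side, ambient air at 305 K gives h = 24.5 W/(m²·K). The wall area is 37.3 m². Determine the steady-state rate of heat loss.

Q ≈ 2010 W

Series thermal resistances:
R_stainless steel = L/(kA) = 0.003/(14.3×37.3) = 5.624×10^-6 K/W
R_ceramic-fibre blanket = L/(kA) = 0.165/(0.0749×37.3) = 0.05906 K/W
R_aluminium = L/(kA) = 0.0021/(232×37.3) = 2.427×10^-7 K/W
R_outer film = 1/(h_o·A) = 1/(24.5×37.3) = 0.001094 K/W
R_total = 0.06016 K/W
Q = ΔT / R_total = 121 / 0.06016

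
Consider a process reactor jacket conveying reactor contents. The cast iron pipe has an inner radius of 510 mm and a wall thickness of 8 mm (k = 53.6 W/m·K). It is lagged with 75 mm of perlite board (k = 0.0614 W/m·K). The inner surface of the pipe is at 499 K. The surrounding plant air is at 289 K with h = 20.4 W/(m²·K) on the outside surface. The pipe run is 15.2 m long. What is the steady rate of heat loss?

Treating each annulus and film as a series resistance:
R_cast iron pipe wall = ln(518/510)/(2π×53.6×15.2) = 3.041×10^-6 K/W
R_perlite board = ln(593/518)/(2π×0.0614×15.2) = 0.02306 K/W
R_outer film = 1/(h_o·2πr_oL) = 1/(20.4×2π×0.593×15.2) = 8.655×10^-4 K/W
R_total = 0.02393 K/W
Q = ΔT/R_total = 210/0.02393

Q ≈ 8780 W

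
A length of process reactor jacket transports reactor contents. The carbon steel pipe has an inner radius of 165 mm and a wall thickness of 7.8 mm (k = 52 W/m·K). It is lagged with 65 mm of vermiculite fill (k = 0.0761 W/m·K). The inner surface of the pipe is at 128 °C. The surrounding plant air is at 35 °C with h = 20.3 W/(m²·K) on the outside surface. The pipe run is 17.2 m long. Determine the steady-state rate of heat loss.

For a radial system each layer contributes R = ln(r_out/r_in)/(2πkL); films add R = 1/(hA).
R_carbon steel pipe wall = ln(172.8/165)/(2π×52×17.2) = 8.219×10^-6 K/W
R_vermiculite fill = ln(237.8/172.8)/(2π×0.0761×17.2) = 0.03882 K/W
R_outer film = 1/(h_o·2πr_oL) = 1/(20.3×2π×0.2378×17.2) = 0.001917 K/W
R_total = 0.04075 K/W
Q = ΔT/R_total = 93/0.04075

Q ≈ 2280 W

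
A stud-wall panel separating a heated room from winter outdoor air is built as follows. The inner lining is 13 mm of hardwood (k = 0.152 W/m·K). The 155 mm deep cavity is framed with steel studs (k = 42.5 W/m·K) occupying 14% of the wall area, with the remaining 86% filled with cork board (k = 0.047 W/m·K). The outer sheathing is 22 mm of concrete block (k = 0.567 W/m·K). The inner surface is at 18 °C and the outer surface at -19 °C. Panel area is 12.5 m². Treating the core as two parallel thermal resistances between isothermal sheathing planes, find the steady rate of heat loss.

Q ≈ 3080 W

Sheathing layers in series; stud and cavity paths in parallel between them.
R_inner = 0.013/(0.152×12.5) = 0.006842 K/W
R_stud  = 0.155/(42.5×0.14×12.5) = 0.002084 K/W
R_cav   = 0.155/(0.047×0.86×12.5) = 0.3068 K/W
1/R_core = 1/R_stud + 1/R_cav → R_core = 0.00207 K/W
R_outer = 0.022/(0.567×12.5) = 0.003104 K/W
R_total = 0.01202 K/W
Q = ΔT/R_total = 37/0.01202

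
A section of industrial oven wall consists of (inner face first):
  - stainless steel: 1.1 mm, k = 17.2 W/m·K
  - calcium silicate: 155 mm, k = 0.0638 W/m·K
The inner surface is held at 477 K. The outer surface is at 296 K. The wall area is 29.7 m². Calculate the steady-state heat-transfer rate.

Using the resistance-network approach (series):
R_stainless steel = L/(kA) = 0.0011/(17.2×29.7) = 2.153×10^-6 K/W
R_calcium silicate = L/(kA) = 0.155/(0.0638×29.7) = 0.0818 K/W
R_total = 0.0818 K/W
Q = ΔT / R_total = 181 / 0.0818

Q ≈ 2210 W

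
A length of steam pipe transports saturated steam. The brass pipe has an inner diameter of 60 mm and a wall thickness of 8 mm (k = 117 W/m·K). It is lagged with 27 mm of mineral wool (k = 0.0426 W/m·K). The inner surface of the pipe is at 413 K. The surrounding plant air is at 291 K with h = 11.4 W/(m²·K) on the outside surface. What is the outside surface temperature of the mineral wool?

Radial resistances (cylindrical: R_cond = ln(r_o/r_i)/(2πkL), R_conv = 1/(h·2πrL)):
R_brass pipe wall = ln(38/30)/(2π×117×1) = 3.216×10^-4 K/W
R_mineral wool = ln(65/38)/(2π×0.0426×1) = 2.006 K/W
R_outer film = 1/(h_o·2πr_oL) = 1/(11.4×2π×0.065×1) = 0.2148 K/W
R_total = 2.221 K/W
Q = ΔT/R_total = 122/2.221
Q = 54.9 W/m
T_interface = T_inner − Q·ΣR(inner→interface) = 413 − 54.9×2.006

T ≈ 303 K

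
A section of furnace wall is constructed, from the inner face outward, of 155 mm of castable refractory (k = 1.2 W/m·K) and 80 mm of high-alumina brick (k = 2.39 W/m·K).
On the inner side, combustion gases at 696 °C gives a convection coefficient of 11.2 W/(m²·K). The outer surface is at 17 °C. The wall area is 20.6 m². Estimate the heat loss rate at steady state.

Thermal resistances in series:
R_inner film = 1/(h_i·A) = 1/(11.2×20.6) = 0.004334 K/W
R_castable refractory = L/(kA) = 0.155/(1.2×20.6) = 0.00627 K/W
R_high-alumina brick = L/(kA) = 0.08/(2.39×20.6) = 0.001625 K/W
R_total = 0.01223 K/W
Q = ΔT / R_total = 679 / 0.01223

Q ≈ 55500 W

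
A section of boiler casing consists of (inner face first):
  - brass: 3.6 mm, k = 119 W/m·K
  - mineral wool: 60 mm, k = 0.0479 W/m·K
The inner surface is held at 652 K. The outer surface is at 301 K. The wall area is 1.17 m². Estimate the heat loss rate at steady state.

Thermal resistances in series:
R_brass = L/(kA) = 0.0036/(119×1.17) = 2.586×10^-5 K/W
R_mineral wool = L/(kA) = 0.06/(0.0479×1.17) = 1.071 K/W
R_total = 1.071 K/W
Q = ΔT / R_total = 351 / 1.071

Q ≈ 328 W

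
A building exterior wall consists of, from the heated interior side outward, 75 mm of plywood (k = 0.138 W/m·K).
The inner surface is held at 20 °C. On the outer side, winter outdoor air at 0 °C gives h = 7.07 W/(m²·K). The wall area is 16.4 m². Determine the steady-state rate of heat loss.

Using the resistance-network approach (series):
R_plywood = L/(kA) = 0.075/(0.138×16.4) = 0.03314 K/W
R_outer film = 1/(h_o·A) = 1/(7.07×16.4) = 0.008625 K/W
R_total = 0.04176 K/W
Q = ΔT / R_total = 20 / 0.04176

Q ≈ 479 W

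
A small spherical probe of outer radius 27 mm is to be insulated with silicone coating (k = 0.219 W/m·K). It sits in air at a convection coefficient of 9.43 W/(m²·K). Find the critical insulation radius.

For a sphere r_cr = 2k/h = 2×0.219/9.43
r_cr = 46.4 mm; since the bare radius (27 mm) is below r_cr, adding a thin layer of insulation will *increase* heat loss.

r_cr ≈ 46.4 mm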